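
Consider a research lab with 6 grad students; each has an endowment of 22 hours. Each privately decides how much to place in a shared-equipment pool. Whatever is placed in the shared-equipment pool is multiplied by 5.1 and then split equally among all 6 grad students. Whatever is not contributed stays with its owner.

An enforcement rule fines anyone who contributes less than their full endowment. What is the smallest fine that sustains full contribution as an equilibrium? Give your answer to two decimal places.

Given the others contribute fully, the best deviation is to contribute 0 (any partial contribution still incurs the fine and gives up units whose private return 0.8500 is below 1).
Deviating from 22 to 0 saves 22 hours but forfeits the deviator's share of the drop in the shared-equipment pool: 5.1/6 × 22 = 18.70.
So the deviation gain is 22 − 18.70 = 3.30, and the fine must be at least 3.30 hours to wipe it out.

3.30 hours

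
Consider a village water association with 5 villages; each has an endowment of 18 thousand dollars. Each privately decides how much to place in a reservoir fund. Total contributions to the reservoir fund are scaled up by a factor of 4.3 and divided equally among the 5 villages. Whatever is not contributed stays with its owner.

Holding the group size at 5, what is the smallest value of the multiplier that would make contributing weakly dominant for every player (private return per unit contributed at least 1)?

A contributed unit returns (multiplier)/5 to its contributor.
This reaches 1 exactly when the multiplier is 5.

5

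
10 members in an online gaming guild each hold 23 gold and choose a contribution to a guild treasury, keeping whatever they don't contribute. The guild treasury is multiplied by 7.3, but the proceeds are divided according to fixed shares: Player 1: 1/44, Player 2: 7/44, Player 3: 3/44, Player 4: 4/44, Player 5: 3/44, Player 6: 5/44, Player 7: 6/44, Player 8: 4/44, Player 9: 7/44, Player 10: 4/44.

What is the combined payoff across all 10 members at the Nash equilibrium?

Each unit j contributes comes back to j as 7.3 × (j's share), so j prefers to contribute only if that share exceeds 1/7.3 = 0.1370; otherwise keeping the unit dominates.
Player 2 and Player 9 are above the threshold, contributing 23 each; the remaining 8 contribute 0. Total contributed: 46.
The guild treasury pays out 7.3 × 46 = 335.80 in total (split across the unequal shares, but the aggregate is all that matters for the group sum).
The 8 free-riders keep 23 each, adding 184. Group total = 184 + 335.80 = 519.80.

519.80 gold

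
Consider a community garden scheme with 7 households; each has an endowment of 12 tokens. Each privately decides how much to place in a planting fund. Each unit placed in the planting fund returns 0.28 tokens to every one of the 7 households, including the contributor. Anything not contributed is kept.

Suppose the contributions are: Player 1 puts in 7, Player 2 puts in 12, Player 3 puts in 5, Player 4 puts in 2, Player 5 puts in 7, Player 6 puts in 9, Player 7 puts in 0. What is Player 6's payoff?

14.76 tokens

Total contributed: 7 + 12 + 5 + 2 + 7 + 9 + 0 = 42.
Each receives 0.28 × 42 = 11.76 from the planting fund.
Player 6 keeps 12 − 9 = 3, so Player 6's payoff is 3 + 11.76 = 14.76.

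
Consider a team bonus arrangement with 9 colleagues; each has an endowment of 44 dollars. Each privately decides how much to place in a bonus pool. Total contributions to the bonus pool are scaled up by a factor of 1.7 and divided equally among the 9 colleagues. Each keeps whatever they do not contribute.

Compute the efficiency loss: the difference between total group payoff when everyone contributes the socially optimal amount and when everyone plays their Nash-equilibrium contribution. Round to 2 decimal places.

277.20 dollars

Each contributed unit returns 1.7/9 = 0.1889 to its contributor — below 1 — so contributing 0 is dominant for every player. At the Nash equilibrium everyone keeps their 44, and the group total is 9 × 44 = 396.
Each contributed unit returns 1.700 to the group as a whole (0.1889 to each of 9 players), which exceeds 1, so the social optimum is full contribution: group total = 1.700 × 396 = 673.20.
Efficiency loss = 673.20 − 396 = 277.20.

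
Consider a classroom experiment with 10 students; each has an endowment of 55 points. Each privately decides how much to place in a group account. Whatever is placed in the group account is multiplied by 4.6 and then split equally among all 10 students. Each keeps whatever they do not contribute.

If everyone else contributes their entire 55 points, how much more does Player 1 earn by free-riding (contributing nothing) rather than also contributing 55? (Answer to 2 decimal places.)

29.70 points

Switching from a contribution of 55 to 0 lets Player 1 keep an extra 55 points, but lowers the group account by 55, which costs Player 1 their own share of that drop: 4.6/10 × 55 = 25.30.
Net gain = 55 − 25.30 = 29.70. The private return per contributed unit (0.4600) is below 1, so free-riding is indeed the best response regardless of what the others do.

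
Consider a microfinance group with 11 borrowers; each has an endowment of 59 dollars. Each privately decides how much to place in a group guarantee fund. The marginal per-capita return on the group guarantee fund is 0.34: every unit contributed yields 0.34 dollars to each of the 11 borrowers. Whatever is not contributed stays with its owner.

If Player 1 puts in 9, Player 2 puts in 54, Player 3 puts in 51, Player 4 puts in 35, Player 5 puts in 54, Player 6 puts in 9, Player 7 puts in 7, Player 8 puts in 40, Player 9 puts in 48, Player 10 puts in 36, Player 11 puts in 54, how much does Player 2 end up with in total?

139.98 dollars

Total contributed: 9 + 54 + 51 + 35 + 54 + 9 + 7 + 40 + 48 + 36 + 54 = 397.
Each receives 0.34 × 397 = 134.98 from the group guarantee fund.
Player 2 keeps 59 − 54 = 5, so Player 2's payoff is 5 + 134.98 = 139.98.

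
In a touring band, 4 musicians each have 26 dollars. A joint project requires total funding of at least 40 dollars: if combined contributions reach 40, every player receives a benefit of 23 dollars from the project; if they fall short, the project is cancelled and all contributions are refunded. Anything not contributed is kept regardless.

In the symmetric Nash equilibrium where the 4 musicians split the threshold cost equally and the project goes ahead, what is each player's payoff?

39 dollars

Equal share of the threshold: 40/4 = 10.
At this profile no one gains by cutting their contribution: any cut drops the total below 40, the project is cancelled, contributions are refunded, and the deviator ends with 26, which is less than 26 − 10 + 23 = 39. Contributing more than 10 just wastes the excess. So contributing exactly 10 is a best response.
Each player's payoff: 26 − 10 + 23 = 39.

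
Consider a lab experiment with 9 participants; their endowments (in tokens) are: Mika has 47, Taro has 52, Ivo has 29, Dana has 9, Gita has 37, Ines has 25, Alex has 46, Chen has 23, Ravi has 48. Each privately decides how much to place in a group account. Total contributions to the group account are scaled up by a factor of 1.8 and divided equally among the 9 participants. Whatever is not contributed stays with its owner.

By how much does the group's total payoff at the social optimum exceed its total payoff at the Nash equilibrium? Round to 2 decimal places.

252.80 tokens

The private return per contributed unit is 1.8/9 = 0.2000 < 1 for every player regardless of endowment, so the Nash equilibrium is zero contribution and the group total is Σ E_j = 47 + 52 + 29 + 9 + 37 + 25 + 46 + 23 + 48 = 316.
Each contributed unit returns 1.800 to the group, so the social optimum is full contribution by everyone: group total = 1.800 × 316 = 568.80.
Efficiency loss = (1.800 − 1) × 316 = 252.80.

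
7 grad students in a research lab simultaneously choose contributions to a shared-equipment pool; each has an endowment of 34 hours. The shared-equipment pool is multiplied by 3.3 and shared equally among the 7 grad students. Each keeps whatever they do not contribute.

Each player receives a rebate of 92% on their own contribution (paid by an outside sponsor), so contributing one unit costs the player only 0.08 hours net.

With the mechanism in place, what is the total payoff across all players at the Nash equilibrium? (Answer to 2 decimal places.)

1004.36 hours

With the mechanism, a contributed unit returns (3.3/7) / 0.08 = 5.8929 per unit of net cost to the contributor — now above 1 — so contributing fully is weakly dominant for every player.
At the Nash equilibrium everyone contributes 34. Group total payoff = 7 × (34 × 0.92 + 3.3 × 34) = 1004.36.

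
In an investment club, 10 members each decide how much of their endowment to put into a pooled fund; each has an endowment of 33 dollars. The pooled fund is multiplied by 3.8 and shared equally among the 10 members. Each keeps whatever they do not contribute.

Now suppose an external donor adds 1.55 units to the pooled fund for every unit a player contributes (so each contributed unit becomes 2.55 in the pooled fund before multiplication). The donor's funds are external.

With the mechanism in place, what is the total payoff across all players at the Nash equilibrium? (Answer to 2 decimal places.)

Even with the mechanism, each unit contributed returns only 3.8 × 2.55 / 10 = 0.9690 per unit of net cost, so contributing nothing is still dominant.
Everyone keeps their endowment and the group total is 10 × 33 = 330.

330.00 dollars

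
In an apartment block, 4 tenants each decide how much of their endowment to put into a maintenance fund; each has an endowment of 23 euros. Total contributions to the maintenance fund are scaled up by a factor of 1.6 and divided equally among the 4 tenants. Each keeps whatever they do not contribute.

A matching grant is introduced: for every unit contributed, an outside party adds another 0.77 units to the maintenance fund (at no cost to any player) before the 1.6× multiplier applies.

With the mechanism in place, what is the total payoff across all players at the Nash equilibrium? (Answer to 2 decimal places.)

The effective private return is 1.6 × 1.77 / 4 = 0.7080, which is still under 1, so the mechanism doesn't change anyone's dominant strategy: zero contribution.
Everyone keeps their endowment and the group total is 4 × 23 = 92.

92.00 euros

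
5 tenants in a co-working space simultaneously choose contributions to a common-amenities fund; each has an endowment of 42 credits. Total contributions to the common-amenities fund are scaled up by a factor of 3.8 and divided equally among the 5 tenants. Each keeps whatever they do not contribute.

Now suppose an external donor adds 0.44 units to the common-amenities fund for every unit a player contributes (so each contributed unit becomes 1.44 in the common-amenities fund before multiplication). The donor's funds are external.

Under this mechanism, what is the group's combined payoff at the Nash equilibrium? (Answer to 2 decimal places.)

1149.12 credits

The effective private return per unit is now 3.8 × 1.44 / 5 = 1.0944 > 1, so every player's dominant strategy flips to full contribution.
At the Nash equilibrium everyone contributes 42. Group total payoff = 3.8 × 1.44 × 210 = 1149.12.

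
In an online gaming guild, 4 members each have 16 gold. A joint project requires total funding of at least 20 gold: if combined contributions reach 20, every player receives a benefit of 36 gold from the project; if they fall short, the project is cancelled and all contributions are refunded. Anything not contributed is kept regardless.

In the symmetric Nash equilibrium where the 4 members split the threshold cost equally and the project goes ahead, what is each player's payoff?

47 gold

Equal share of the threshold: 20/4 = 5.
At this profile no one gains by cutting their contribution: any cut drops the total below 20, the project is cancelled, contributions are refunded, and the deviator ends with 16, which is less than 16 − 5 + 36 = 47. Contributing more than 5 just wastes the excess. So contributing exactly 5 is a best response.
Each player's payoff: 16 − 5 + 36 = 47.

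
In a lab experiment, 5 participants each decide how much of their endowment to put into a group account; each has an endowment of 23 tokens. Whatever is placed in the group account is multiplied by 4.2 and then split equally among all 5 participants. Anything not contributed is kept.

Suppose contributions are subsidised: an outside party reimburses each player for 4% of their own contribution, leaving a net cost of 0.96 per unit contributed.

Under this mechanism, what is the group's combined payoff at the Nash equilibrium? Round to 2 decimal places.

115.00 tokens

With the mechanism, a contributed unit returns (4.2/5) / 0.96 = 0.8750 per unit of net cost — still below 1 — so contributing 0 remains dominant for every player.
At the Nash equilibrium no one contributes; group total payoff = 5 × 23 = 115.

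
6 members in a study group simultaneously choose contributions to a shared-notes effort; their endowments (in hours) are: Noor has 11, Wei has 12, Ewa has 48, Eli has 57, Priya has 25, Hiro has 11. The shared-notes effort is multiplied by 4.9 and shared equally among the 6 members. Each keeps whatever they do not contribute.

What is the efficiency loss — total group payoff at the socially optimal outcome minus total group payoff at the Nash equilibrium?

The private return per contributed unit is 4.9/6 = 0.8167 < 1 for every player regardless of endowment, so the Nash equilibrium is zero contribution and the group total is Σ E_j = 11 + 12 + 48 + 57 + 25 + 11 = 164.
Each contributed unit returns 4.900 to the group, so the social optimum is full contribution by everyone: group total = 4.900 × 164 = 803.60.
Efficiency loss = (4.900 − 1) × 164 = 639.60.

639.60 hours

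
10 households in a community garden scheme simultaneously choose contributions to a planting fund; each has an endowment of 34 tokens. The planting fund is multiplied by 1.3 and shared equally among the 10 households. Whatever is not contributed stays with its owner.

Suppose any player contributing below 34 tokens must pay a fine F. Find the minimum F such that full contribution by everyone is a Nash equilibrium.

Given the others contribute fully, the best deviation is to contribute 0 (any partial contribution still incurs the fine and gives up units whose private return 0.1300 is below 1).
Deviating from 34 to 0 saves 34 tokens but forfeits the deviator's share of the drop in the planting fund: 1.3/10 × 34 = 4.42.
So the deviation gain is 34 − 4.42 = 29.58, and the fine must be at least 29.58 tokens to wipe it out.

29.58 tokens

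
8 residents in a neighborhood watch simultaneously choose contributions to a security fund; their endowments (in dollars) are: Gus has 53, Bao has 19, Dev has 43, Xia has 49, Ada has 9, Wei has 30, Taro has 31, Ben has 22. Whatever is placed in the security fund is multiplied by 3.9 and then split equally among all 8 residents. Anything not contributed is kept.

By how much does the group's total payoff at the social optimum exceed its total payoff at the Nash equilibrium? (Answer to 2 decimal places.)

The private return per contributed unit is 3.9/8 = 0.4875 < 1 for every player regardless of endowment, so the Nash equilibrium is zero contribution and the group total is Σ E_j = 53 + 19 + 43 + 49 + 9 + 30 + 31 + 22 = 256.
Each contributed unit returns 3.900 to the group, so the social optimum is full contribution by everyone: group total = 3.900 × 256 = 998.40.
Efficiency loss = (3.900 − 1) × 256 = 742.40.

742.40 dollars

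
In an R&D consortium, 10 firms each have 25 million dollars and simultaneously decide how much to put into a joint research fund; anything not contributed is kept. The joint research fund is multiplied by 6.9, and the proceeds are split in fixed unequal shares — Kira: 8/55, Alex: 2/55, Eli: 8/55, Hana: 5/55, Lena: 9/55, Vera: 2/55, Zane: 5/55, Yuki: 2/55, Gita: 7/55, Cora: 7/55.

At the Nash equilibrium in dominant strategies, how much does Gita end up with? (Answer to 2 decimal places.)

Player j's private return per contributed unit is 6.9 × (j's share). Contributing is weakly dominant for j when that share is at least 1/6.9 = 0.1449, and contributing 0 is dominant otherwise.
Kira, Eli and Lena are above the threshold, contributing 25 each; the remaining 7 contribute 0. Total contributed: 75.
Gita keeps 25 and receives 6.9 × 75 × 7/55 = 65.86 from the joint research fund, for a payoff of 90.86.

90.86 million dollars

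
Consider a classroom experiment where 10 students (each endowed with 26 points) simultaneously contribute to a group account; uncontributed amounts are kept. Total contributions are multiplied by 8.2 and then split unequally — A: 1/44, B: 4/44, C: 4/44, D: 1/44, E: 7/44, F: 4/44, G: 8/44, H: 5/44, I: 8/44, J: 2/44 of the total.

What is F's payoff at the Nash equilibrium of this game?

Each unit j contributes comes back to j as 8.2 × (j's share), so j prefers to contribute only if that share exceeds 1/8.2 = 0.1220; otherwise keeping the unit dominates.
The shares above 0.1220 belong to E, G and I, contributing 26 each; the remaining 7 contribute 0. Total contributed: 78.
F keeps 26 and receives 8.2 × 78 × 4/44 = 58.15 from the group account, for a payoff of 84.15.

84.15 points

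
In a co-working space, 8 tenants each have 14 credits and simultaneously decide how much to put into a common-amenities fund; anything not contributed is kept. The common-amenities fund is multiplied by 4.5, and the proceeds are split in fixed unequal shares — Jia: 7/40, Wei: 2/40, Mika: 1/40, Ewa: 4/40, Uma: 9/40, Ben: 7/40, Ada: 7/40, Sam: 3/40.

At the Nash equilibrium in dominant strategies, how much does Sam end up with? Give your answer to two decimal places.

18.73 credits

Player j's private return per contributed unit is 4.5 × (j's share). Contributing is weakly dominant for j when that share is at least 1/4.5 = 0.2222, and contributing 0 is dominant otherwise.
Uma alone (share 9/40) is above the threshold, contributing 14; the remaining 7 contribute 0. Total contributed: 14.
Sam keeps 14 and receives 4.5 × 14 × 3/40 = 4.73 from the common-amenities fund, for a payoff of 18.73.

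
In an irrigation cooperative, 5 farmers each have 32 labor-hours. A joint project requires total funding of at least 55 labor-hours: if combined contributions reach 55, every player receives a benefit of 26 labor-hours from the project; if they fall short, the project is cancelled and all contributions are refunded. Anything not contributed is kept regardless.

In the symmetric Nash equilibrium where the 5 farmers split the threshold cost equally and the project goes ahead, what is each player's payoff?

Equal share of the threshold: 55/5 = 11.
At this profile no one gains by cutting their contribution: any cut drops the total below 55, the project is cancelled, contributions are refunded, and the deviator ends with 32, which is less than 32 − 11 + 26 = 47. Contributing more than 11 just wastes the excess. So contributing exactly 11 is a best response.
Each player's payoff: 32 − 11 + 26 = 47.

47 labor-hours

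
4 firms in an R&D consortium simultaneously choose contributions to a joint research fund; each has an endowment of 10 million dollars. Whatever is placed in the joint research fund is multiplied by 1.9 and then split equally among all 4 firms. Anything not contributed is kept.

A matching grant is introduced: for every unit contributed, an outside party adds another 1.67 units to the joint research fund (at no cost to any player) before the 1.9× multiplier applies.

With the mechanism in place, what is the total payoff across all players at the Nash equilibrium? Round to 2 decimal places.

202.92 million dollars

Under the mechanism each unit contributed yields 1.9 × 2.67 / 4 = 1.2683 back to its contributor per unit of net cost, which exceeds 1, making full contribution the dominant choice for everyone.
So the Nash equilibrium is full contribution by all 4; the group earns 1.9 × 2.67 × 40 = 202.92.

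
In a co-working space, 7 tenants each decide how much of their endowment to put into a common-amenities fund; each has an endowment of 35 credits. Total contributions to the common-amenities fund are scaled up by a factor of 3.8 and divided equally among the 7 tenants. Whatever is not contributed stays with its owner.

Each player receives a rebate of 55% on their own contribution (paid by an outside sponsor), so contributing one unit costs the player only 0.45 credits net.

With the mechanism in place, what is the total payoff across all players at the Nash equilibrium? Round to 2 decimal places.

1065.75 credits

The effective private return per unit is now (3.8/7) / 0.45 = 1.2063 > 1, so every player's dominant strategy flips to full contribution.
So the Nash equilibrium is full contribution by all 7; the group earns 7 × (35 × 0.55 + 3.8 × 35) = 1065.75.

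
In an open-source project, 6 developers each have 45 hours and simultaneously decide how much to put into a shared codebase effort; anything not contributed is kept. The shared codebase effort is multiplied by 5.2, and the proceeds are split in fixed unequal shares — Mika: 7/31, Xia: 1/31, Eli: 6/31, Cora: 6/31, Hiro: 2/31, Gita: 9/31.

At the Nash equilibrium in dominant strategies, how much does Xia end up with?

75.19 hours

For player j, contributing a unit is worthwhile iff 5.2 × (j's share) ≥ 1, i.e. iff j's share is at least 0.1923.
Mika, Eli, Cora and Gita clear that bar, contributing 45 each; the remaining 2 contribute 0. Total contributed: 180.
Xia keeps 45 and receives 5.2 × 180 × 1/31 = 30.19 from the shared codebase effort, for a payoff of 75.19.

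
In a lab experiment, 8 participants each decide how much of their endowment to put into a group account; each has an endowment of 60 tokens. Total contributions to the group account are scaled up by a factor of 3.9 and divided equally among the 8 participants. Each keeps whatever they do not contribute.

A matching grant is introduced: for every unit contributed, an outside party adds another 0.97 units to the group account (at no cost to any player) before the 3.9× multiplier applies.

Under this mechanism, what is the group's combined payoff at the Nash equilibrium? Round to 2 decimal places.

The effective private return is 3.9 × 1.97 / 8 = 0.9604, which is still under 1, so the mechanism doesn't change anyone's dominant strategy: zero contribution.
At the Nash equilibrium no one contributes; group total payoff = 8 × 60 = 480.

480.00 tokens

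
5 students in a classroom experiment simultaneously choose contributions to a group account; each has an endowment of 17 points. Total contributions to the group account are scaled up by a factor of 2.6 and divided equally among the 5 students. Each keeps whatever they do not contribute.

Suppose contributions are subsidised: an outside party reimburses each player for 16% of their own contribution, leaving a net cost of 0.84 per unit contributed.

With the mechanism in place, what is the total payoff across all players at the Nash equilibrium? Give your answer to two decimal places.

85.00 points

Even with the mechanism, each unit contributed returns only (2.6/5) / 0.84 = 0.6190 per unit of net cost, so contributing nothing is still dominant.
Everyone keeps their endowment and the group total is 5 × 17 = 85.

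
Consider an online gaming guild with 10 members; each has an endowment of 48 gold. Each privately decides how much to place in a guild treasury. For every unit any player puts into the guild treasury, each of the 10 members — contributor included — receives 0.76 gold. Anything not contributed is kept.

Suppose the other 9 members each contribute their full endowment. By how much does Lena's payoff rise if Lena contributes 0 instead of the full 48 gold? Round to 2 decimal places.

11.52 gold

Switching from a contribution of 48 to 0 lets Lena keep an extra 48 gold, but lowers the guild treasury by 48, which costs Lena their own share of that drop: 0.76 × 48 = 36.48.
Net gain = 48 − 36.48 = 11.52. The private return per contributed unit (0.76) is below 1, so free-riding is indeed the best response regardless of what the others do.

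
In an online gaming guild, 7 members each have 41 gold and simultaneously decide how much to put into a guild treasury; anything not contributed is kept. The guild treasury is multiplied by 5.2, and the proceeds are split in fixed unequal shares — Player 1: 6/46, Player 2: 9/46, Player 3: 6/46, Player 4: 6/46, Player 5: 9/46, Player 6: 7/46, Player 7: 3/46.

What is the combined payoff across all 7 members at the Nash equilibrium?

Player j's private return per contributed unit is 5.2 × (j's share). Contributing is weakly dominant for j when that share is at least 1/5.2 = 0.1923, and contributing 0 is dominant otherwise.
Player 2 and Player 5 clear that bar, contributing 41 each; the remaining 5 contribute 0. Total contributed: 82.
The guild treasury pays out 5.2 × 82 = 426.40 in total (split across the unequal shares, but the aggregate is all that matters for the group sum).
The 5 free-riders keep 41 each, adding 205. Group total = 205 + 426.40 = 631.40.

631.40 gold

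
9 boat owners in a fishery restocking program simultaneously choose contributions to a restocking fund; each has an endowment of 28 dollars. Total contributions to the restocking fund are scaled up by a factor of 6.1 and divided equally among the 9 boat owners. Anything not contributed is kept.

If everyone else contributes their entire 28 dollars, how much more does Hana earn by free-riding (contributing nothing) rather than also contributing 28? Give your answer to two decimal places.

Switching from a contribution of 28 to 0 lets Hana keep an extra 28 dollars, but lowers the restocking fund by 28, which costs Hana their own share of that drop: 6.1/9 × 28 = 18.98.
Net gain = 28 − 18.98 = 9.02. The private return per contributed unit (0.6778) is below 1, so free-riding is indeed the best response regardless of what the others do.

9.02 dollars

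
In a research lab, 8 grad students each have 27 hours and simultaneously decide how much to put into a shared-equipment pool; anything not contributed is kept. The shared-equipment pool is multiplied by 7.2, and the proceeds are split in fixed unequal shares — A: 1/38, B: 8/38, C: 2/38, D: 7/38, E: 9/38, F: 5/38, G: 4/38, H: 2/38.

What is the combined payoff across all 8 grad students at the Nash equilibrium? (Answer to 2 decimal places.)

Each unit j contributes comes back to j as 7.2 × (j's share), so j prefers to contribute only if that share exceeds 1/7.2 = 0.1389; otherwise keeping the unit dominates.
The shares above 0.1389 belong to B, D and E, contributing 27 each; the remaining 5 contribute 0. Total contributed: 81.
The shared-equipment pool pays out 7.2 × 81 = 583.20 in total (split across the unequal shares, but the aggregate is all that matters for the group sum).
The 5 free-riders keep 27 each, adding 135. Group total = 135 + 583.20 = 718.20.

718.20 hours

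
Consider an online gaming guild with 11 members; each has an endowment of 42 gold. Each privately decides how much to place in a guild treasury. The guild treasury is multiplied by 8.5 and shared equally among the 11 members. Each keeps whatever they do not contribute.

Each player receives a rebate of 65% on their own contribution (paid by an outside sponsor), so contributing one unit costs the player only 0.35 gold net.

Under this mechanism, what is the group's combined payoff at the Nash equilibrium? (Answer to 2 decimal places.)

Under the mechanism each unit contributed yields (8.5/11) / 0.35 = 2.2078 back to its contributor per unit of net cost, which exceeds 1, making full contribution the dominant choice for everyone.
So the Nash equilibrium is full contribution by all 11; the group earns 11 × (42 × 0.65 + 8.5 × 42) = 4227.30.

4227.30 gold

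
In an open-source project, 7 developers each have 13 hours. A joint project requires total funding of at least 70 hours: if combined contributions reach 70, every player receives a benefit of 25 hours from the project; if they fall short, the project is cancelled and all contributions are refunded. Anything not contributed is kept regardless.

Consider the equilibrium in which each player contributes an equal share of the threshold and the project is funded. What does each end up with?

28 hours

Equal share of the threshold: 70/7 = 10.
At this profile no one gains by cutting their contribution: any cut drops the total below 70, the project is cancelled, contributions are refunded, and the deviator ends with 13, which is less than 13 − 10 + 25 = 28. Contributing more than 10 just wastes the excess. So contributing exactly 10 is a best response.
Each player's payoff: 13 − 10 + 25 = 28.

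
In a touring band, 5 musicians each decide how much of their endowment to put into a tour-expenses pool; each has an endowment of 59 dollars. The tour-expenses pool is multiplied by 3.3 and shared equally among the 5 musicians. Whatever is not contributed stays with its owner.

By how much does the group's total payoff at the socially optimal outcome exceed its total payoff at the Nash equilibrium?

Each contributed unit returns 3.3/5 = 0.6600 to its contributor — below 1 — so contributing 0 is dominant for every player. At the Nash equilibrium everyone keeps their 59, and the group total is 5 × 59 = 295.
Each contributed unit returns 3.300 to the group as a whole (0.6600 to each of 5 players), which exceeds 1, so the social optimum is full contribution: group total = 3.300 × 295 = 973.50.
Efficiency loss = 973.50 − 295 = 678.50.

678.50 dollars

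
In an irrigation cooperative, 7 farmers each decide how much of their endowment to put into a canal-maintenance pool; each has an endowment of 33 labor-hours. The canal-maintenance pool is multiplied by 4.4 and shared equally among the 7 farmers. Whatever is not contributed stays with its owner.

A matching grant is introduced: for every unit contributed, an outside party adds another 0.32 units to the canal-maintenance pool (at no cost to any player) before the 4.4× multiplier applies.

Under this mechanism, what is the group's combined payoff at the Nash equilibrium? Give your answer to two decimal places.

231.00 labor-hours

The effective private return is 4.4 × 1.32 / 7 = 0.8297, which is still under 1, so the mechanism doesn't change anyone's dominant strategy: zero contribution.
Everyone keeps their endowment and the group total is 7 × 33 = 231.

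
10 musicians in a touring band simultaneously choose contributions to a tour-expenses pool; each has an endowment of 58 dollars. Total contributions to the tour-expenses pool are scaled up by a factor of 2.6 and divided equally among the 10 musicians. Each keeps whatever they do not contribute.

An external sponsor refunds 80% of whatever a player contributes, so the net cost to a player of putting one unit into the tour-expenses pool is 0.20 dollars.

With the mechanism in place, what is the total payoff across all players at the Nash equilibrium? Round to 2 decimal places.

With the mechanism, a contributed unit returns (2.6/10) / 0.20 = 1.3000 per unit of net cost to the contributor — now above 1 — so contributing fully is weakly dominant for every player.
At the Nash equilibrium everyone contributes 58. Group total payoff = 10 × (58 × 0.80 + 2.6 × 58) = 1972.00.

1972.00 dollars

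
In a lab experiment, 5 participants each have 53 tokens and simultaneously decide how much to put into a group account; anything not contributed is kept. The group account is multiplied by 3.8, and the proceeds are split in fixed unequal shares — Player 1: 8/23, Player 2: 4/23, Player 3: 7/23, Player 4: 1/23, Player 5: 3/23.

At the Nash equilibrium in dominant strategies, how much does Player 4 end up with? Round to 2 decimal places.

Each unit j contributes comes back to j as 3.8 × (j's share), so j prefers to contribute only if that share exceeds 1/3.8 = 0.2632; otherwise keeping the unit dominates.
Player 1 and Player 3 are above the threshold, contributing 53 each; the remaining 3 contribute 0. Total contributed: 106.
Player 4 keeps 53 and receives 3.8 × 106 × 1/23 = 17.51 from the group account, for a payoff of 70.51.

70.51 tokens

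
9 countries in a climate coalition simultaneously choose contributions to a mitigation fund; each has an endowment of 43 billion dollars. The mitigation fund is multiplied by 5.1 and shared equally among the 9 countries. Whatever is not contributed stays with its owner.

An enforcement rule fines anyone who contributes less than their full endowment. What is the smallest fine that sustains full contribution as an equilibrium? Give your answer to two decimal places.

18.63 billion dollars

Given the others contribute fully, the best deviation is to contribute 0 (any partial contribution still incurs the fine and gives up units whose private return 0.5667 is below 1).
Deviating from 43 to 0 saves 43 billion dollars but forfeits the deviator's share of the drop in the mitigation fund: 5.1/9 × 43 = 24.37.
So the deviation gain is 43 − 24.37 = 18.63, and the fine must be at least 18.63 billion dollars to wipe it out.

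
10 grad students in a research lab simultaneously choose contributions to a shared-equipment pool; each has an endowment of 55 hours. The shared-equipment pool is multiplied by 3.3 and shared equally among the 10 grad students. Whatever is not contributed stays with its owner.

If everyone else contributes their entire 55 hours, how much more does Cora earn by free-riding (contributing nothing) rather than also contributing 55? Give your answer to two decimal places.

Switching from a contribution of 55 to 0 lets Cora keep an extra 55 hours, but lowers the shared-equipment pool by 55, which costs Cora their own share of that drop: 3.3/10 × 55 = 18.15.
Net gain = 55 − 18.15 = 36.85. The private return per contributed unit (0.3300) is below 1, so free-riding is indeed the best response regardless of what the others do.

36.85 hours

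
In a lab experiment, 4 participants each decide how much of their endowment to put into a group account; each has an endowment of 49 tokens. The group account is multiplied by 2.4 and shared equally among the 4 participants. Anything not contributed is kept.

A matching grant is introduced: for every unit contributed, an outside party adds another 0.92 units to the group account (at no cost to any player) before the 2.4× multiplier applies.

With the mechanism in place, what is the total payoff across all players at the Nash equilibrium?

The effective private return per unit is now 2.4 × 1.92 / 4 = 1.1520 > 1, so every player's dominant strategy flips to full contribution.
At the Nash equilibrium everyone contributes 49. Group total payoff = 2.4 × 1.92 × 196 = 903.17.

903.17 tokens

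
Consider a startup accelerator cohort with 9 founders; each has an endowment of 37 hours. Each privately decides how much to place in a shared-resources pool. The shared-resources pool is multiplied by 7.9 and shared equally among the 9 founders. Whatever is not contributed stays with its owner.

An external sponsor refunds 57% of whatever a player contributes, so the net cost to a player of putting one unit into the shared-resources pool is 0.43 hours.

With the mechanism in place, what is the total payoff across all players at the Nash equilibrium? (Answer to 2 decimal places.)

Under the mechanism each unit contributed yields (7.9/9) / 0.43 = 2.0413 back to its contributor per unit of net cost, which exceeds 1, making full contribution the dominant choice for everyone.
At the Nash equilibrium everyone contributes 37. Group total payoff = 9 × (37 × 0.57 + 7.9 × 37) = 2820.51.

2820.51 hours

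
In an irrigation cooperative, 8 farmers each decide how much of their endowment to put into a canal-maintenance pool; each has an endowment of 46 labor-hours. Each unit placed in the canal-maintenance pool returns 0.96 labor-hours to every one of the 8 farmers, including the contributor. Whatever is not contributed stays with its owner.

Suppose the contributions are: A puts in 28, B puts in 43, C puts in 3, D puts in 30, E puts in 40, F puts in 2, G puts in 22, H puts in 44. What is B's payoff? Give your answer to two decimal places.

Total contributed: 28 + 43 + 3 + 30 + 40 + 2 + 22 + 44 = 212.
Each receives 0.96 × 212 = 203.52 from the canal-maintenance pool.
B keeps 46 − 43 = 3, so B's payoff is 3 + 203.52 = 206.52.

206.52 labor-hours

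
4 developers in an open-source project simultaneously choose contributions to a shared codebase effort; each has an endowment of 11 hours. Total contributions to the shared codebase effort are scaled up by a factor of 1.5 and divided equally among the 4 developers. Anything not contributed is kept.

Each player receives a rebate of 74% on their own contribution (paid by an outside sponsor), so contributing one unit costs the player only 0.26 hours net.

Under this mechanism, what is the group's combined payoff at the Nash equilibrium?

The effective private return per unit is now (1.5/4) / 0.26 = 1.4423 > 1, so every player's dominant strategy flips to full contribution.
At the Nash equilibrium everyone contributes 11. Group total payoff = 4 × (11 × 0.74 + 1.5 × 11) = 98.56.

98.56 hours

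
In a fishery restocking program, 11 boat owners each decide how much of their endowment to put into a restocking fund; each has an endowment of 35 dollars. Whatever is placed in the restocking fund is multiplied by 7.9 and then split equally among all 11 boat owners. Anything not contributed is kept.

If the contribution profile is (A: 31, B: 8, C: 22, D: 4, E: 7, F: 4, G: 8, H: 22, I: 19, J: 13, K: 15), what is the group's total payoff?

1440.70 dollars

Total contributed: 31 + 8 + 22 + 4 + 7 + 4 + 8 + 22 + 19 + 13 + 15 = 153; total kept: 11 × 35 − 153 = 232.
The restocking fund pays out 7.9 × 153 = 1208.70 in aggregate.
Group total = 232 + 1208.70 = 1440.70.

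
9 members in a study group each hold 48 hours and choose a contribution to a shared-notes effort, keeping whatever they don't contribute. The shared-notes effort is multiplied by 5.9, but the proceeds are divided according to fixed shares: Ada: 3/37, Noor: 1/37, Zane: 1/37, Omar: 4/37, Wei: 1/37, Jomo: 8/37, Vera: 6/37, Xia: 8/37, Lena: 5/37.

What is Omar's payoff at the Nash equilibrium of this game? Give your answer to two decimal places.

Each unit j contributes comes back to j as 5.9 × (j's share), so j prefers to contribute only if that share exceeds 1/5.9 = 0.1695; otherwise keeping the unit dominates.
Jomo and Xia clear that bar, contributing 48 each; the remaining 7 contribute 0. Total contributed: 96.
Omar keeps 48 and receives 5.9 × 96 × 4/37 = 61.23 from the shared-notes effort, for a payoff of 109.23.

109.23 hours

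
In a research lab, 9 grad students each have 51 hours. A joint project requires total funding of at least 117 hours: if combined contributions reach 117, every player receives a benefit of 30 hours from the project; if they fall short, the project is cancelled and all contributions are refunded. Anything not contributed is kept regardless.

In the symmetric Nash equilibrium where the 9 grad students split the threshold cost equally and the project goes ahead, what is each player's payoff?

Equal share of the threshold: 117/9 = 13.
At this profile no one gains by cutting their contribution: any cut drops the total below 117, the project is cancelled, contributions are refunded, and the deviator ends with 51, which is less than 51 − 13 + 30 = 68. Contributing more than 13 just wastes the excess. So contributing exactly 13 is a best response.
Each player's payoff: 51 − 13 + 30 = 68.

68 hours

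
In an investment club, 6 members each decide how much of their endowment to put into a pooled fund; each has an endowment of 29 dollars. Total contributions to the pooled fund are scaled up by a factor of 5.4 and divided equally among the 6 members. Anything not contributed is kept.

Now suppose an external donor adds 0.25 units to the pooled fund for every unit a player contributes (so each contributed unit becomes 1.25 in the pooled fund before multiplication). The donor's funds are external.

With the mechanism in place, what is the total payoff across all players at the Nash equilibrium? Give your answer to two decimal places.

1174.50 dollars

Under the mechanism each unit contributed yields 5.4 × 1.25 / 6 = 1.1250 back to its contributor per unit of net cost, which exceeds 1, making full contribution the dominant choice for everyone.
So the Nash equilibrium is full contribution by all 6; the group earns 5.4 × 1.25 × 174 = 1174.50.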